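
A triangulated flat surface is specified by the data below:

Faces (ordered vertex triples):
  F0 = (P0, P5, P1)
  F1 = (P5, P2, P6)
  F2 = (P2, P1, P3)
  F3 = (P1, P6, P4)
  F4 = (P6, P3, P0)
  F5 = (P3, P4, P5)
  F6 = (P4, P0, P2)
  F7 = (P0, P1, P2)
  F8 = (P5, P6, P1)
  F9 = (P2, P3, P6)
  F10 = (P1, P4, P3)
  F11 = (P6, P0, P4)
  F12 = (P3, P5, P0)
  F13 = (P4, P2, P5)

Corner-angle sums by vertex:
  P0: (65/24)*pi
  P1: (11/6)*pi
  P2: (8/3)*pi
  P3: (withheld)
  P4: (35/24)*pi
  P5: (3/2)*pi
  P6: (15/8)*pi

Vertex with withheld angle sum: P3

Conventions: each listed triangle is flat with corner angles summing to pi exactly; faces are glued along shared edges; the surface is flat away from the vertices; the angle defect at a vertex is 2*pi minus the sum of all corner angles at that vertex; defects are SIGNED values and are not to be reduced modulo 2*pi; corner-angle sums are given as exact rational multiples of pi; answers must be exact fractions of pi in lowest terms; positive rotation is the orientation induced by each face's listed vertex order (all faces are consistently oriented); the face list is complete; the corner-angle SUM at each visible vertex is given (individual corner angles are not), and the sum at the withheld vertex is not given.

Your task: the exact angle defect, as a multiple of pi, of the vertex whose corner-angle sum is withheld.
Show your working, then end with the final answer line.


V = 7, E = 21, F = 14; chi = V - E + F = 0
Gauss-Bonnet: total defect = 2*pi*chi = 0; visible defects sum to -pi/24

Answer: defect(P3) = pi/24


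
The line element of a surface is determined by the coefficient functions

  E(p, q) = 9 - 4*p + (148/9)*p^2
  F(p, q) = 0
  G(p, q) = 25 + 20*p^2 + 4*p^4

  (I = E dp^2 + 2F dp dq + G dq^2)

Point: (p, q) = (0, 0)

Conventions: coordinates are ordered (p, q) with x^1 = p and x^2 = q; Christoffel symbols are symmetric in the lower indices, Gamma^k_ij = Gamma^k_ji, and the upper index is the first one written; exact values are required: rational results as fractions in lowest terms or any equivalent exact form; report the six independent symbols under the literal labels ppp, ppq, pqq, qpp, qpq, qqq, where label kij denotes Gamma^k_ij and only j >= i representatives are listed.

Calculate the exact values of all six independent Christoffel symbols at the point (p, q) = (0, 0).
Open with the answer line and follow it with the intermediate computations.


Answer: Gamma_ppp = -2/9, Gamma_ppq = 0, Gamma_pqq = 0, Gamma_qpp = 0, Gamma_qpq = 0, Gamma_qqq = 0

E = 9, F = 0, G = 25 at the point
E_p = -4, E_q = 0, F_p = 0, F_q = 0, G_p = 0, G_q = 0
EG - F^2 = 225;  g^inv = (1/225) * [[25, 0], [0, 9]]
first-kind symbols [ij,l] = (1/2)(d_i g_jl + d_j g_il - d_l g_ij): [pp,p] = E_p/2 = -2, [pp,q] = F_p - E_q/2 = 0, [pq,p] = E_q/2 = 0, [pq,q] = G_p/2 = 0, [qq,p] = F_q - G_p/2 = 0, [qq,q] = G_q/2 = 0
Gamma^p_ij = (G*[ij,p] - F*[ij,q])/(EG - F^2), Gamma^q_ij = (E*[ij,q] - F*[ij,p])/(EG - F^2)


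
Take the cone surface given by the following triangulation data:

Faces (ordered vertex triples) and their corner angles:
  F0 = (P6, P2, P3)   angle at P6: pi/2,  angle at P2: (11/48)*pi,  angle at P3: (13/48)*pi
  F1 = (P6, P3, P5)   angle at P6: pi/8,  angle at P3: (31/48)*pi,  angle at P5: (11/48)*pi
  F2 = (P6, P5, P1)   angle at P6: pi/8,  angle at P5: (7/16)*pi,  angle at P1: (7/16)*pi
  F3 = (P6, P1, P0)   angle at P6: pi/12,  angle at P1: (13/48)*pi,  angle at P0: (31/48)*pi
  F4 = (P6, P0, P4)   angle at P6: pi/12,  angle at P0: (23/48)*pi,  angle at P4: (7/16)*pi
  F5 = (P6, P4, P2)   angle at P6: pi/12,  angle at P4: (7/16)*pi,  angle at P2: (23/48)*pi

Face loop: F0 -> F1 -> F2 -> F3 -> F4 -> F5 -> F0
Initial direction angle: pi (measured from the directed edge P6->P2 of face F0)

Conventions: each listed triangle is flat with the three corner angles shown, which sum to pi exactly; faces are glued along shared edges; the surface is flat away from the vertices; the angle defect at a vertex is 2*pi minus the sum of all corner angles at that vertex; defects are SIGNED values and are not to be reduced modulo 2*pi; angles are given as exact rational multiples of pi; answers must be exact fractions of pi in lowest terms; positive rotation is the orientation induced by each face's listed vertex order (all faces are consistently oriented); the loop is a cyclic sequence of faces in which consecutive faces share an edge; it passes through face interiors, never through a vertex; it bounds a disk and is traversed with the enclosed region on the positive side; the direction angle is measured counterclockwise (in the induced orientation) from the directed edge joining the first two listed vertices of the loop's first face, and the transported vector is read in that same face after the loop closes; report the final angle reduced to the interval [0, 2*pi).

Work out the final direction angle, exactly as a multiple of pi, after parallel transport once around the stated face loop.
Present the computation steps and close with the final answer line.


enclosed vertex P6: corner angles sum to pi, defect = 2*pi - pi = pi
the rotation equals the total enclosed defect, so the final angle is initial + defects (mod 2*pi)
final angle = pi + pi = 0 (mod 2*pi)

Answer: final direction angle = 0


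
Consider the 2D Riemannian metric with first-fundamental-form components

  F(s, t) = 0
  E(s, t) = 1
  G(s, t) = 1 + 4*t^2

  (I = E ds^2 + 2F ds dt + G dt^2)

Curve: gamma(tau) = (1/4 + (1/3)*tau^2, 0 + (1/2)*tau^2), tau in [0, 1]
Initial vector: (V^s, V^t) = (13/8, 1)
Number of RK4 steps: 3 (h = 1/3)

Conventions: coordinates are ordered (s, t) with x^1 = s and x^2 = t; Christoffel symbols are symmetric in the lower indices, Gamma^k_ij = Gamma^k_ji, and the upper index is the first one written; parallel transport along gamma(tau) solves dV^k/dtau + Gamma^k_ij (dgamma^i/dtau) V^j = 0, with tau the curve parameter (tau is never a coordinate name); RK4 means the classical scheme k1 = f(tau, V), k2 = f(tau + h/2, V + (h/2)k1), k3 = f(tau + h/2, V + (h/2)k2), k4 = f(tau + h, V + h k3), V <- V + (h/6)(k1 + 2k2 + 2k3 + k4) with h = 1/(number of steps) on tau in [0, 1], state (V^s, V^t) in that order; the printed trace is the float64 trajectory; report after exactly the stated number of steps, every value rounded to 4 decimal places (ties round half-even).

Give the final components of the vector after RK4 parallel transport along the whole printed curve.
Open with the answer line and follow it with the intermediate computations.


Answer: V^s = 1.6250, V^t = 0.7071

gamma'(tau) = ((2/3)*tau, tau); f(tau, V)^k = -Gamma^k_ij(gamma(tau)) gamma'^i(tau) V^j; h = 1/3; intermediate values shown to 6 dp
curve data and Christoffel symbols at the stage parameters:
  tau = 0.000000: gamma = (0.250000, 0.000000), gamma' = (0.000000, 0.000000); Gamma_sss = 0.000000, Gamma_sst = 0.000000, Gamma_stt = 0.000000, Gamma_tss = 0.000000, Gamma_tst = 0.000000, Gamma_ttt = 0.000000
  tau = 0.166667: gamma = (0.259259, 0.013889), gamma' = (0.111111, 0.166667); Gamma_sss = 0.000000, Gamma_sst = 0.000000, Gamma_stt = 0.000000, Gamma_tss = 0.000000, Gamma_tst = 0.000000, Gamma_ttt = 0.055513
  tau = 0.333333: gamma = (0.287037, 0.055556), gamma' = (0.222222, 0.333333); Gamma_sss = 0.000000, Gamma_sst = 0.000000, Gamma_stt = 0.000000, Gamma_tss = 0.000000, Gamma_tst = 0.000000, Gamma_ttt = 0.219512
  tau = 0.500000: gamma = (0.333333, 0.125000), gamma' = (0.333333, 0.500000); Gamma_sss = 0.000000, Gamma_sst = 0.000000, Gamma_stt = 0.000000, Gamma_tss = 0.000000, Gamma_tst = 0.000000, Gamma_ttt = 0.470588
  tau = 0.666667: gamma = (0.398148, 0.222222), gamma' = (0.444444, 0.666667); Gamma_sss = 0.000000, Gamma_sst = 0.000000, Gamma_stt = 0.000000, Gamma_tss = 0.000000, Gamma_tst = 0.000000, Gamma_ttt = 0.742268
  tau = 0.833333: gamma = (0.481481, 0.347222), gamma' = (0.555556, 0.833333); Gamma_sss = 0.000000, Gamma_sst = 0.000000, Gamma_stt = 0.000000, Gamma_tss = 0.000000, Gamma_tst = 0.000000, Gamma_ttt = 0.937012
  tau = 1.000000: gamma = (0.583333, 0.500000), gamma' = (0.666667, 1.000000); Gamma_sss = 0.000000, Gamma_sst = 0.000000, Gamma_stt = 0.000000, Gamma_tss = 0.000000, Gamma_tst = 0.000000, Gamma_ttt = 1.000000
step 0: V^s = 1.6250, V^t = 1.0000
step 1: k1 = (0.000000, 0.000000), k2 = (0.000000, -0.009252), k3 = (0.000000, -0.009238), k4 = (0.000000, -0.072945); V <- V + (h/6)(k1 + 2k2 + 2k3 + k4): V^s = 1.6250, V^t = 0.9939
step 2: k1 = (0.000000, -0.072724), k2 = (0.000000, -0.231005), k3 = (0.000000, -0.224798), k4 = (0.000000, -0.454743); V <- V + (h/6)(k1 + 2k2 + 2k3 + k4): V^s = 1.6250, V^t = 0.9139
step 3: k1 = (0.000000, -0.452261), k2 = (0.000000, -0.654790), k3 = (0.000000, -0.628433), k4 = (0.000000, -0.704467); V <- V + (h/6)(k1 + 2k2 + 2k3 + k4): V^s = 1.6250, V^t = 0.7071


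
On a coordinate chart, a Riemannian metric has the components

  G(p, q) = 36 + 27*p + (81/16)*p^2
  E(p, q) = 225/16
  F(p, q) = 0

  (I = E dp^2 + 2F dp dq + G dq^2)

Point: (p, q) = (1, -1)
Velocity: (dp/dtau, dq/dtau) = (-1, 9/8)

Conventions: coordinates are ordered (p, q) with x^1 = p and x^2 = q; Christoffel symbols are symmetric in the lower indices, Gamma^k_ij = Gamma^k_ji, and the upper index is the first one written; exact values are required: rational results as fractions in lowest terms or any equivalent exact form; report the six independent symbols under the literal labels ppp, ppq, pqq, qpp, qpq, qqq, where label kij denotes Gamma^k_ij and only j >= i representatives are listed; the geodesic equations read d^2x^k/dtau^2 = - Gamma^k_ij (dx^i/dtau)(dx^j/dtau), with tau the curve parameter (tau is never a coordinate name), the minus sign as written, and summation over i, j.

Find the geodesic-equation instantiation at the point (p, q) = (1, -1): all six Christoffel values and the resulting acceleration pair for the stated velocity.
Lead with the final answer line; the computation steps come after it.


Answer: Gamma_ppp = 0, Gamma_ppq = 0, Gamma_pqq = -33/25, Gamma_qpp = 0, Gamma_qpq = 3/11, Gamma_qqq = 0; accelerations (d^2p/dtau^2, d^2q/dtau^2) = (2673/1600, 27/44)

E = 225/16, F = 0, G = 1089/16 at the point
E_p = 0, E_q = 0, F_p = 0, F_q = 0, G_p = 297/8, G_q = 0
EG - F^2 = 245025/256;  g^inv = (256/245025) * [[1089/16, 0], [0, 225/16]]
first-kind symbols [ij,l] = (1/2)(d_i g_jl + d_j g_il - d_l g_ij): [pp,p] = E_p/2 = 0, [pp,q] = F_p - E_q/2 = 0, [pq,p] = E_q/2 = 0, [pq,q] = G_p/2 = 297/16, [qq,p] = F_q - G_p/2 = -297/16, [qq,q] = G_q/2 = 0
Gamma^p_ij = (G*[ij,p] - F*[ij,q])/(EG - F^2), Gamma^q_ij = (E*[ij,q] - F*[ij,p])/(EG - F^2)
Gamma_ppp = 0, Gamma_ppq = 0, Gamma_pqq = -33/25, Gamma_qpp = 0, Gamma_qpq = 3/11, Gamma_qqq = 0
d^2p/dtau^2 = -(Gamma_ppp*(-1)^2 + 2*Gamma_ppq*(-1)*(9/8) + Gamma_pqq*(9/8)^2) = 2673/1600
d^2q/dtau^2 = -(Gamma_qpp*(-1)^2 + 2*Gamma_qpq*(-1)*(9/8) + Gamma_qqq*(9/8)^2) = 27/44


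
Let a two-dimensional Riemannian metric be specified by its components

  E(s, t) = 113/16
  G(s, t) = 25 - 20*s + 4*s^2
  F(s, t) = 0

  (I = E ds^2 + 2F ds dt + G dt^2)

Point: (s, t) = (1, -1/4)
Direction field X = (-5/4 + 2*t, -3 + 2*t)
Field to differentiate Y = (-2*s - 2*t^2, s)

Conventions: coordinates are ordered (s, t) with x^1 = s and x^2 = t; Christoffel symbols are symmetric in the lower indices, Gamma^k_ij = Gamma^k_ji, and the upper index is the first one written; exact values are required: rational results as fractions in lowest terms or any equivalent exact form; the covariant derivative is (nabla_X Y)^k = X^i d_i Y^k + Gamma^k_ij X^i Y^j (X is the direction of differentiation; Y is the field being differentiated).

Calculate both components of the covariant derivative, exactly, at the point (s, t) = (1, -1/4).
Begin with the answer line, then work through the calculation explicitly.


Answer: (nabla_X Y)^s = -336/113, (nabla_X Y)^t = -133/24

E = 113/16, F = 0, G = 9 at the point
E_s = 0, E_t = 0, F_s = 0, F_t = 0, G_s = -12, G_t = 0
EG - F^2 = 1017/16;  g^inv = (16/1017) * [[9, 0], [0, 113/16]]
first-kind symbols [ij,l] = (1/2)(d_i g_jl + d_j g_il - d_l g_ij): [ss,s] = E_s/2 = 0, [ss,t] = F_s - E_t/2 = 0, [st,s] = E_t/2 = 0, [st,t] = G_s/2 = -6, [tt,s] = F_t - G_s/2 = 6, [tt,t] = G_t/2 = 0
Gamma^s_ij = (G*[ij,s] - F*[ij,t])/(EG - F^2), Gamma^t_ij = (E*[ij,t] - F*[ij,s])/(EG - F^2)
Gamma_sss = 0, Gamma_sst = 0, Gamma_stt = 96/113, Gamma_tss = 0, Gamma_tst = -2/3, Gamma_ttt = 0
X = (-7/4, -7/2), Y = (-17/8, 1) at the point


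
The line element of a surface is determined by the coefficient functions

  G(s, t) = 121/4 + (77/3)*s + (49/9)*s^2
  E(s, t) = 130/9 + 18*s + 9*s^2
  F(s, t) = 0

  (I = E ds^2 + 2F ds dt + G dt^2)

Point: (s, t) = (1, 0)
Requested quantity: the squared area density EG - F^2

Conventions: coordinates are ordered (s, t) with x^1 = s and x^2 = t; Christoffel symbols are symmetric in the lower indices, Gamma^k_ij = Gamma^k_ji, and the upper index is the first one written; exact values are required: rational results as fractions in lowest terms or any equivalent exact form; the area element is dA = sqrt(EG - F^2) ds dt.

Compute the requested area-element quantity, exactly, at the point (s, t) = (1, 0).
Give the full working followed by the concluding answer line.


E = 373/9, F = 0, G = 2209/36; EG - F^2 = 823957/324

Answer: EG - F^2 = 823957/324


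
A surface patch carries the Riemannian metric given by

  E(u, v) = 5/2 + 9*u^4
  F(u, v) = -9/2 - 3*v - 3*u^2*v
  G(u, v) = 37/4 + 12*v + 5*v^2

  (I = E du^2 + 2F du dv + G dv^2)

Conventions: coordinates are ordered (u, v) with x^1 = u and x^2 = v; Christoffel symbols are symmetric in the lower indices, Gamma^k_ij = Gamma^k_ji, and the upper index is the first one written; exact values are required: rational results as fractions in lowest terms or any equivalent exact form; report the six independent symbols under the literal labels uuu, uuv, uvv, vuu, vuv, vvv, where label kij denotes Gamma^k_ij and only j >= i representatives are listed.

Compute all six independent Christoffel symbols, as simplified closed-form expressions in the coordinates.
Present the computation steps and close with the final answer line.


E = 5/2 + 9*u^4; F = -9/2 - 3*v - 3*u^2*v; G = 37/4 + 12*v + 5*v^2
Gamma^k_ij = (1/2) g^{kl} (d_i g_jl + d_j g_il - d_l g_ij), with g^inv = (1/(EG-F^2)) [[G, -F], [-F, E]]
first partials: E_u = 36*u^3, E_v = 0, F_u = -6*u*v, F_v = -3 - 3*u^2, G_u = 0, G_v = 12 + 10*v
D = EG - F^2 = 23/8 + 3*v + (7/2)*v^2 - 27*u^2*v - 18*u^2*v^2 + (333/4)*u^4 + 108*u^4*v + 36*u^4*v^2
expanded: Gamma^u_uu = (G E_u - 2F F_u + F E_v)/(2D), Gamma^u_uv = (G E_v - F G_u)/(2D), Gamma^u_vv = (2G F_v - G G_u - F G_v)/(2D), Gamma^v_uu = (2E F_u - E E_v - F E_u)/(2D), Gamma^v_uv = (E G_u - F E_v)/(2D), Gamma^v_vv = (E G_v - 2F F_v + F G_u)/(2D); substitute and cancel common factors

Answer: Gamma_uuu = (576*u^3*v^2 + 1728*u^3*v + 1332*u^3 - 144*u*v^2 - 216*u*v)/(288*u^4*v^2 + 864*u^4*v + 666*u^4 - 144*u^2*v^2 - 216*u^2*v + 28*v^2 + 24*v + 23), Gamma_uuv = 0, Gamma_uvv = (-144*u^2*v - 222*u^2 + 36*v - 6)/(288*u^4*v^2 + 864*u^4*v + 666*u^4 - 144*u^2*v^2 - 216*u^2*v + 28*v^2 + 24*v + 23), Gamma_vuu = (432*u^3*v + 648*u^3 - 120*u*v)/(288*u^4*v^2 + 864*u^4*v + 666*u^4 - 144*u^2*v^2 - 216*u^2*v + 28*v^2 + 24*v + 23), Gamma_vuv = 0, Gamma_vvv = (288*u^4*v + 432*u^4 - 144*u^2*v - 108*u^2 + 28*v + 12)/(288*u^4*v^2 + 864*u^4*v + 666*u^4 - 144*u^2*v^2 - 216*u^2*v + 28*v^2 + 24*v + 23)


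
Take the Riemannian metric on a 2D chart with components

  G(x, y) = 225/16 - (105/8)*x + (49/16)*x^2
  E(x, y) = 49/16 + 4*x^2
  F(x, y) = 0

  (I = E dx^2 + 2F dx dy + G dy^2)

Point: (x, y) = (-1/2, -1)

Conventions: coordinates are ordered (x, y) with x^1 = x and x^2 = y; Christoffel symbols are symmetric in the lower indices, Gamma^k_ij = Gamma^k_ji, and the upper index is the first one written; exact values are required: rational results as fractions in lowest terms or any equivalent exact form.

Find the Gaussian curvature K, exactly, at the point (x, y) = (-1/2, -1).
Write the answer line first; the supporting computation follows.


Answer: K = 7168/156325

E = 65/16, F = 0, G = 1369/64, EG - F^2 = 88985/1024 at the point
E_x = -4, E_y = 0, F_x = 0, F_y = 0, G_x = -259/16, G_y = 0
E_yy = 0, F_xy = 0, G_xx = 49/8
Compute both Brioschi determinants and normalise by (EG - F^2)^2.
M1 = [[-E_yy/2 + F_xy - G_xx/2, E_x/2, F_x - E_y/2], [F_y - G_x/2, E, F], [G_y/2, F, G]] = [[-49/16, -2, 0], [259/32, 65/16, 0], [0, 0, 1369/64]]; det M1 = 1312871/16384
M2 = [[0, E_y/2, G_x/2], [E_y/2, E, F], [G_x/2, F, G]] = [[0, 0, -259/32], [0, 65/16, 0], [-259/32, 0, 1369/64]]; det M2 = -4360265/16384
det M1 - det M2 = 354571/1024; K = 354571/1024 / (88985/1024)^2 = 7168/156325


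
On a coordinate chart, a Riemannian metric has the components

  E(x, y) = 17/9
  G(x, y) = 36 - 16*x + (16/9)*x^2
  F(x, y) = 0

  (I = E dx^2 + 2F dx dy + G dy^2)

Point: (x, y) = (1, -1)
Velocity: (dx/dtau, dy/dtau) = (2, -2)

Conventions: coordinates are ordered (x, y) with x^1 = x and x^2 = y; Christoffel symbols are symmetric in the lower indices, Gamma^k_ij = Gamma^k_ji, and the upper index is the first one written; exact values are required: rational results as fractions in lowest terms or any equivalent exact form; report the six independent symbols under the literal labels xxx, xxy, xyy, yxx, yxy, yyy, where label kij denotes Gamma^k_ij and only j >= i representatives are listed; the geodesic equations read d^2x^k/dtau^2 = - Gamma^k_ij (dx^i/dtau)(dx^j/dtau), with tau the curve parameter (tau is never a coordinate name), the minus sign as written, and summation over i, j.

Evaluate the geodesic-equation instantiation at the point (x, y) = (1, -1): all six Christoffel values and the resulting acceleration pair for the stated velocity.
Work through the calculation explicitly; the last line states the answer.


E = 17/9, F = 0, G = 196/9 at the point
E_x = 0, E_y = 0, F_x = 0, F_y = 0, G_x = -112/9, G_y = 0
EG - F^2 = 3332/81;  g^inv = (81/3332) * [[196/9, 0], [0, 17/9]]
first-kind symbols [ij,l] = (1/2)(d_i g_jl + d_j g_il - d_l g_ij): [xx,x] = E_x/2 = 0, [xx,y] = F_x - E_y/2 = 0, [xy,x] = E_y/2 = 0, [xy,y] = G_x/2 = -56/9, [yy,x] = F_y - G_x/2 = 56/9, [yy,y] = G_y/2 = 0
Gamma^x_ij = (G*[ij,x] - F*[ij,y])/(EG - F^2), Gamma^y_ij = (E*[ij,y] - F*[ij,x])/(EG - F^2)
Gamma_xxx = 0, Gamma_xxy = 0, Gamma_xyy = 56/17, Gamma_yxx = 0, Gamma_yxy = -2/7, Gamma_yyy = 0
d^2x/dtau^2 = -(Gamma_xxx*(2)^2 + 2*Gamma_xxy*(2)*(-2) + Gamma_xyy*(-2)^2) = -224/17
d^2y/dtau^2 = -(Gamma_yxx*(2)^2 + 2*Gamma_yxy*(2)*(-2) + Gamma_yyy*(-2)^2) = -16/7

Answer: Gamma_xxx = 0, Gamma_xxy = 0, Gamma_xyy = 56/17, Gamma_yxx = 0, Gamma_yxy = -2/7, Gamma_yyy = 0; accelerations (d^2x/dtau^2, d^2y/dtau^2) = (-224/17, -16/7)


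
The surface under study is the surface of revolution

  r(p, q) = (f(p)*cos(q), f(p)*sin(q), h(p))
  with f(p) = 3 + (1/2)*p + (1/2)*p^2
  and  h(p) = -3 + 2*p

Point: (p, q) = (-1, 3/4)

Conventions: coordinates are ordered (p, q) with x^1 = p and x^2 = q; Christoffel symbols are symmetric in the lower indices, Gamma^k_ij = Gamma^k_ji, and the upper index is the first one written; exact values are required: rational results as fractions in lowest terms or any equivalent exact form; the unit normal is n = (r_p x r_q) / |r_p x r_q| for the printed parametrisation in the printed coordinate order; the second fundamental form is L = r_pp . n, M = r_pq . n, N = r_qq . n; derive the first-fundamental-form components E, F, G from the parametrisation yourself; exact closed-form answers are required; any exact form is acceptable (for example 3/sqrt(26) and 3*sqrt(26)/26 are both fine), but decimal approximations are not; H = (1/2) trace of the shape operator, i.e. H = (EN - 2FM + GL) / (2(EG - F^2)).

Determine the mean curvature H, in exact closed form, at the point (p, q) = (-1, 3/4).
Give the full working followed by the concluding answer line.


f = 3, f' = -1/2, f'' = 1, h' = 2, h'' = 0
E = 17/4, F = 0, G = 9; answer radicand W^2 = 17/4
unnormalised second-form numerators: l = -2, m = 0, n = 6; L = l/sqrt(17/4), and similarly M = m/sqrt(W^2), N = n/sqrt(W^2)
H = (E*n - 2*F*m + G*l) / (2*(EG - F^2)*sqrt(W^2)); E*n - 2*F*m + G*l = 15/2, EG - F^2 = 153/4, so H = (5/51)/sqrt(17/4)

Answer: H = 10*sqrt(17)/867


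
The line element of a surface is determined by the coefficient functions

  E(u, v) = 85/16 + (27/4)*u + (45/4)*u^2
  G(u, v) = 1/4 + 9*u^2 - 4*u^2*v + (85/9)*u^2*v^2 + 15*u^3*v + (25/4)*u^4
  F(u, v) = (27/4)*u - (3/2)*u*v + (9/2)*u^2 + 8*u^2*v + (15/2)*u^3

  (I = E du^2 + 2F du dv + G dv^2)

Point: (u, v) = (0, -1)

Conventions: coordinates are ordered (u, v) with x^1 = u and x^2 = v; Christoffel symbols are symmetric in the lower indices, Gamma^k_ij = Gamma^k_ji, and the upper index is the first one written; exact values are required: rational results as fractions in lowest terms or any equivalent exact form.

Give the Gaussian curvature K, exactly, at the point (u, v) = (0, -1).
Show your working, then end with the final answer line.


E = 85/16, F = 0, G = 1/4, EG - F^2 = 85/64 at the point
E_u = 27/4, E_v = 0, F_u = 33/4, F_v = 0, G_u = 0, G_v = 0
E_vv = 0, F_uv = -3/2, G_uu = 404/9
Evaluate Brioschi's two determinant matrices M1, M2 and divide by (EG - F^2)^2.
M1 = [[-E_vv/2 + F_uv - G_uu/2, E_u/2, F_u - E_v/2], [F_v - G_u/2, E, F], [G_v/2, F, G]] = [[-431/18, 27/8, 33/4], [0, 85/16, 0], [0, 0, 1/4]]; det M1 = -36635/1152
M2 = [[0, E_v/2, G_u/2], [E_v/2, E, F], [G_u/2, F, G]] = [[0, 0, 0], [0, 85/16, 0], [0, 0, 1/4]]; det M2 = 0
det M1 - det M2 = -36635/1152; K = -36635/1152 / (85/64)^2 = -13792/765

Answer: K = -13792/765


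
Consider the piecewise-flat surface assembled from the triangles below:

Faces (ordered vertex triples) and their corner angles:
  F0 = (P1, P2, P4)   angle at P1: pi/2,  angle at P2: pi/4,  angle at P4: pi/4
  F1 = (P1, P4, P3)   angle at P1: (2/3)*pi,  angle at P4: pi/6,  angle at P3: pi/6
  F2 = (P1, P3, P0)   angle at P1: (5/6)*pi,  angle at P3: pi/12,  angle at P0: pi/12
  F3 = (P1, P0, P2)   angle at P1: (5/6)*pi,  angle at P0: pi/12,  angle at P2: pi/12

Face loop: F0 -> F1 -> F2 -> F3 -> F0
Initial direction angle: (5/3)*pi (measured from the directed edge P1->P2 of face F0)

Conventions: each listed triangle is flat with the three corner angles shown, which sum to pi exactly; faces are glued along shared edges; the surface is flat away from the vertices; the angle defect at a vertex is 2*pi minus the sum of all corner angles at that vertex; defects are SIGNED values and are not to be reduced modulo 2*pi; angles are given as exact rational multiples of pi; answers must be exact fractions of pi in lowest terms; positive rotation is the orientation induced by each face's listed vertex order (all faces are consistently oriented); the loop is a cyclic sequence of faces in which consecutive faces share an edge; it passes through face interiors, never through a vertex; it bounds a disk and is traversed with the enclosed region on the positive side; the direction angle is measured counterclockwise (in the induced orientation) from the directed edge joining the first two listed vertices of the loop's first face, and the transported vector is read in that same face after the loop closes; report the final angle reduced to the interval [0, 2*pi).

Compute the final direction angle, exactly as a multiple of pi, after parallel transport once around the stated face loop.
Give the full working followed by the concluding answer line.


enclosed vertex P1: corner angles sum to (17/6)*pi, defect = 2*pi - (17/6)*pi = (-5/6)*pi
summing the enclosed defects onto the initial angle, mod 2*pi in the induced orientation:
final angle = (5/3)*pi - (5/6)*pi = (5/6)*pi (mod 2*pi)

Answer: final direction angle = (5/6)*pi


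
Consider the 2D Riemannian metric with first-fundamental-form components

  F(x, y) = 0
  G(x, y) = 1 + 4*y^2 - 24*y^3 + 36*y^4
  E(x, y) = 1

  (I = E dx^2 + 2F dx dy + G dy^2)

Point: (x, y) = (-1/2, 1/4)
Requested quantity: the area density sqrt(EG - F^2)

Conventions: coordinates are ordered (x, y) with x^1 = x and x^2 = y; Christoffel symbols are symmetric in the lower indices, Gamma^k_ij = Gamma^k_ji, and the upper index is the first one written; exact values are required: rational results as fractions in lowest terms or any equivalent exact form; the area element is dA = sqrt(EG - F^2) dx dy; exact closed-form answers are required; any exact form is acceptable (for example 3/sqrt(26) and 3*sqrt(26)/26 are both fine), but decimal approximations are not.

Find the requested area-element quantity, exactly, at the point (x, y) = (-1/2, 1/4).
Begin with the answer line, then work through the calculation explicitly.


Answer: sqrt(EG - F^2) = sqrt(65)/8

E = 1, F = 0, G = 65/64; EG - F^2 = 65/64


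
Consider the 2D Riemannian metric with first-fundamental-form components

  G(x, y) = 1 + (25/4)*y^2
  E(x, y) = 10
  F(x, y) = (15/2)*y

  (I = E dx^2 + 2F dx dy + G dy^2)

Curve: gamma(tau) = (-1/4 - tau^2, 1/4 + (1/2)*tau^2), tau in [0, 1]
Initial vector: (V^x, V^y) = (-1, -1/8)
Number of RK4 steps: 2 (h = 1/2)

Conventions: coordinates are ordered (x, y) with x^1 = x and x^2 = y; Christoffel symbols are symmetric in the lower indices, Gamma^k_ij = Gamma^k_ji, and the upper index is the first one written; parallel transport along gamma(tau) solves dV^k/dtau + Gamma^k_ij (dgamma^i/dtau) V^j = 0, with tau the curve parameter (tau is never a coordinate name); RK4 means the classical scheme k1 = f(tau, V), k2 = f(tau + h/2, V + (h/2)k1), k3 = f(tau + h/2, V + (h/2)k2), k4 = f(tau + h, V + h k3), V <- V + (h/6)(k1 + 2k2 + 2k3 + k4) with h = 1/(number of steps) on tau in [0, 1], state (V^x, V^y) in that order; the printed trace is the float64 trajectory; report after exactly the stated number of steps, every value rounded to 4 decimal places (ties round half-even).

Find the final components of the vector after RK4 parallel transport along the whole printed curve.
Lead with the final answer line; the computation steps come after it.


Answer: V^x = -0.9618, V^y = -0.1096

gamma'(tau) = (-2*tau, tau); f(tau, V)^k = -Gamma^k_ij(gamma(tau)) gamma'^i(tau) V^j; h = 1/2; intermediate values shown to 6 dp
curve data and Christoffel symbols at the stage parameters:
  tau = 0.000000: gamma = (-0.250000, 0.250000), gamma' = (0.000000, 0.000000); Gamma_xxx = 0.000000, Gamma_xxy = 0.000000, Gamma_xyy = 0.721805, Gamma_yxx = 0.000000, Gamma_yxy = 0.000000, Gamma_yyy = 0.150376
  tau = 0.250000: gamma = (-0.312500, 0.281250), gamma' = (-0.500000, 0.250000); Gamma_xxx = 0.000000, Gamma_xxy = 0.000000, Gamma_xyy = 0.714668, Gamma_yxx = 0.000000, Gamma_yxy = 0.000000, Gamma_yyy = 0.167500
  tau = 0.500000: gamma = (-0.500000, 0.375000), gamma' = (-1.000000, 0.500000); Gamma_xxx = 0.000000, Gamma_xxy = 0.000000, Gamma_xyy = 0.689408, Gamma_yxx = 0.000000, Gamma_yxy = 0.000000, Gamma_yyy = 0.215440
  tau = 0.750000: gamma = (-0.812500, 0.531250), gamma' = (-1.500000, 0.750000); Gamma_xxx = 0.000000, Gamma_xxy = 0.000000, Gamma_xyy = 0.637543, Gamma_yxx = 0.000000, Gamma_yxy = 0.000000, Gamma_yyy = 0.282246
  tau = 1.000000: gamma = (-1.250000, 0.750000), gamma' = (-2.000000, 1.000000); Gamma_xxx = 0.000000, Gamma_xxy = 0.000000, Gamma_xyy = 0.554913, Gamma_yxx = 0.000000, Gamma_yxy = 0.000000, Gamma_yyy = 0.346821
step 0: V^x = -1.0000, V^y = -0.1250
step 1: k1 = (0.000000, 0.000000), k2 = (0.022333, 0.005234), k3 = (0.022100, 0.005180), k4 = (0.042195, 0.013186); V <- V + (h/6)(k1 + 2k2 + 2k3 + k4): V^x = -0.9891, V^y = -0.1222
step 2: k1 = (0.042111, 0.013160), k2 = (0.056841, 0.025164), k3 = (0.055406, 0.024529), k4 = (0.060986, 0.038116); V <- V + (h/6)(k1 + 2k2 + 2k3 + k4): V^x = -0.9618, V^y = -0.1096


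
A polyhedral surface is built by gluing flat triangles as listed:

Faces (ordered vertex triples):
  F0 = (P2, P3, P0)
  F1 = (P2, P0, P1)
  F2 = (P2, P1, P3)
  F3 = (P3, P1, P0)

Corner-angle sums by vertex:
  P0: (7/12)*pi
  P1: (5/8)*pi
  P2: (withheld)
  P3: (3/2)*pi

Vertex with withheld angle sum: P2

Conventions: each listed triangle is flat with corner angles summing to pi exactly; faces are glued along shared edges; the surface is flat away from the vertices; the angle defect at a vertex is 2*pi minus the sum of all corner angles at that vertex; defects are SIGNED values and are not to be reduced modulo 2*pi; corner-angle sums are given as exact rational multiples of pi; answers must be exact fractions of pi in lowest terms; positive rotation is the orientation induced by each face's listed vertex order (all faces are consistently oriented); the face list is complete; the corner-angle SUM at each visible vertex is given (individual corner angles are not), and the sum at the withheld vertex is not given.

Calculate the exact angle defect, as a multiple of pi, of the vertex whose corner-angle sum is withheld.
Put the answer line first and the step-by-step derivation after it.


Answer: defect(P2) = (17/24)*pi

V = 4, E = 6, F = 4; chi = V - E + F = 2
Gauss-Bonnet: total defect = 2*pi*chi = 4*pi; visible defects sum to (79/24)*pi


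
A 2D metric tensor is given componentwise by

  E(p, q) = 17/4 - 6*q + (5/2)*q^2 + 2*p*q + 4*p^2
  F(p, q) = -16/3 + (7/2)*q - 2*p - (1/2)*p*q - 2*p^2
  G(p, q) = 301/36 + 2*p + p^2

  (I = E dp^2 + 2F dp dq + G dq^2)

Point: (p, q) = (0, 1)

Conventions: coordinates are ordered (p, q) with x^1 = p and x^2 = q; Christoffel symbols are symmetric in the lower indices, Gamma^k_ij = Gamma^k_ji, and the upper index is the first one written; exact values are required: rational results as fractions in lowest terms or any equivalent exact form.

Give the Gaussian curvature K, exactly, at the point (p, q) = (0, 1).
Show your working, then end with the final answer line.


E = 3/4, F = -11/6, G = 301/36, EG - F^2 = 419/144 at the point
E_p = 2, E_q = -1, F_p = -5/2, F_q = 7/2, G_p = 2, G_q = 0
E_qq = 5, F_pq = -1/2, G_pp = 2
The intrinsic route: Brioschi's K = (det M1 - det M2)/(EG - F^2)^2.
M1 = [[-E_qq/2 + F_pq - G_pp/2, E_p/2, F_p - E_q/2], [F_q - G_p/2, E, F], [G_q/2, F, G]] = [[-4, 1, -2], [5/2, 3/4, -11/6], [0, -11/6, 301/36]]; det M1 = -187/8
M2 = [[0, E_q/2, G_p/2], [E_q/2, E, F], [G_p/2, F, G]] = [[0, -1/2, 1], [-1/2, 3/4, -11/6], [1, -11/6, 301/36]]; det M2 = -145/144
det M1 - det M2 = -3221/144; K = -3221/144 / (419/144)^2 = -463824/175561

Answer: K = -463824/175561


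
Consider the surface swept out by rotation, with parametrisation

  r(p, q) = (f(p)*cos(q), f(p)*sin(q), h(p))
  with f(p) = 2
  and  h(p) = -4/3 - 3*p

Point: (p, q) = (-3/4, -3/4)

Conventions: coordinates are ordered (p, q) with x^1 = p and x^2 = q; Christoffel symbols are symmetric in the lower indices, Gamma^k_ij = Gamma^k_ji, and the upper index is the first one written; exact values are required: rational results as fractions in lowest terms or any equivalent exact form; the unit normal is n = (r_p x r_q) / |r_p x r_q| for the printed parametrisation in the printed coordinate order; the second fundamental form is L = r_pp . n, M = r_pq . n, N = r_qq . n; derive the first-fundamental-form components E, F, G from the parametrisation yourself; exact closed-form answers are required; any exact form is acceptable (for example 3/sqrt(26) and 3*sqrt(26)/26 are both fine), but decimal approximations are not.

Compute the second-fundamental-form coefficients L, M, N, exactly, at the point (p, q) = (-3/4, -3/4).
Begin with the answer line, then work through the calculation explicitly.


Answer: L = 0, M = 0, N = -2

f = 2, f' = 0, f'' = 0, h' = -3, h'' = 0
E = 9, F = 0, G = 4; answer radicand W^2 = 9
unnormalised second-form numerators: l = 0, m = 0, n = -6; L = l/sqrt(9), and similarly M = m/sqrt(W^2), N = n/sqrt(W^2)


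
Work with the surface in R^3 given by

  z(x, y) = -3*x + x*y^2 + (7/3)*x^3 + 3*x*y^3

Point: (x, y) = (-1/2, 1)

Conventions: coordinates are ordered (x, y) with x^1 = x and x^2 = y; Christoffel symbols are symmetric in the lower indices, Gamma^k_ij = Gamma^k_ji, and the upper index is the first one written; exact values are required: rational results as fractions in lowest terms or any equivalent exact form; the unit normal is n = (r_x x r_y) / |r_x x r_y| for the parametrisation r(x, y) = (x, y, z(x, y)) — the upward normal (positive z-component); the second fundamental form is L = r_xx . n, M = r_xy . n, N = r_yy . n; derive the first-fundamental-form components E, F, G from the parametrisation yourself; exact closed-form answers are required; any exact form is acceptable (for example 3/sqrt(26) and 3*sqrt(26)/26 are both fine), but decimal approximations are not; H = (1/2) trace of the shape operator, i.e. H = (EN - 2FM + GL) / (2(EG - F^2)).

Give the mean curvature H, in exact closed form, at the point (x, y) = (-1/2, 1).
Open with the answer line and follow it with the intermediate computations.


Answer: H = 908*sqrt(69)/128547

z_x = 11/4, z_y = -11/2, z_xx = -7, z_xy = 11, z_yy = -10
E = 137/16, F = -121/8, G = 125/4; answer radicand W^2 = 621/16
unnormalised second-form numerators: l = -7, m = 11, n = -10; L = l/sqrt(621/16), and similarly M = m/sqrt(W^2), N = n/sqrt(W^2)
H = (E*n - 2*F*m + G*l) / (2*(EG - F^2)*sqrt(W^2)); E*n - 2*F*m + G*l = 227/8, EG - F^2 = 621/16, so H = (227/621)/sqrt(621/16)


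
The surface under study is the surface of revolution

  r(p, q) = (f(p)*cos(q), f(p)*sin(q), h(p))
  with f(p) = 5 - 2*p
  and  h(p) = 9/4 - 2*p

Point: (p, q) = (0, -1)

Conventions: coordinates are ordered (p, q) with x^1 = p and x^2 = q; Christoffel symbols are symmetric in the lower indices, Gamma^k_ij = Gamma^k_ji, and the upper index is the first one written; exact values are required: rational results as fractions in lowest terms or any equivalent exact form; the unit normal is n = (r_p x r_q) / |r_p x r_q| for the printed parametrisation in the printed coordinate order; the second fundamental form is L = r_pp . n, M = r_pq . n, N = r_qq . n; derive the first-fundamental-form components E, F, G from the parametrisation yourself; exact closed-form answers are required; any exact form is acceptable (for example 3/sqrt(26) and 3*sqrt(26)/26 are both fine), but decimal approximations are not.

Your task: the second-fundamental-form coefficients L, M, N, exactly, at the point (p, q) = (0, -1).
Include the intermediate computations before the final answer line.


f = 5, f' = -2, f'' = 0, h' = -2, h'' = 0
E = 8, F = 0, G = 25; answer radicand W^2 = 8
unnormalised second-form numerators: l = 0, m = 0, n = -10; L = l/sqrt(8), and similarly M = m/sqrt(W^2), N = n/sqrt(W^2)

Answer: L = 0, M = 0, N = -5*sqrt(2)/2


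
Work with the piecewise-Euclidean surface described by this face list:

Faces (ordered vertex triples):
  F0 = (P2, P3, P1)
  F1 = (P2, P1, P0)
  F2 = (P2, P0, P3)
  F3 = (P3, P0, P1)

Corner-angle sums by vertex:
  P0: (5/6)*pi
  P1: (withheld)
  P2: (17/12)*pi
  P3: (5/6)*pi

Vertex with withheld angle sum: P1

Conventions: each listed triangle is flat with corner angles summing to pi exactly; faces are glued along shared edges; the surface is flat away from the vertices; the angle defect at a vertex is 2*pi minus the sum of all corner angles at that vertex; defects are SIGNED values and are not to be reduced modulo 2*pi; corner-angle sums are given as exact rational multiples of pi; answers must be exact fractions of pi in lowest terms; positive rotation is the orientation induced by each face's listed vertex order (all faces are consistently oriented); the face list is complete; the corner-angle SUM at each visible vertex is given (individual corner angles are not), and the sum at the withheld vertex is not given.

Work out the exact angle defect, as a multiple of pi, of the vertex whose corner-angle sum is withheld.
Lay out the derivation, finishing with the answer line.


V = 4, E = 6, F = 4; chi = V - E + F = 2
Gauss-Bonnet: total defect = 2*pi*chi = 4*pi; visible defects sum to (35/12)*pi

Answer: defect(P1) = (13/12)*pi


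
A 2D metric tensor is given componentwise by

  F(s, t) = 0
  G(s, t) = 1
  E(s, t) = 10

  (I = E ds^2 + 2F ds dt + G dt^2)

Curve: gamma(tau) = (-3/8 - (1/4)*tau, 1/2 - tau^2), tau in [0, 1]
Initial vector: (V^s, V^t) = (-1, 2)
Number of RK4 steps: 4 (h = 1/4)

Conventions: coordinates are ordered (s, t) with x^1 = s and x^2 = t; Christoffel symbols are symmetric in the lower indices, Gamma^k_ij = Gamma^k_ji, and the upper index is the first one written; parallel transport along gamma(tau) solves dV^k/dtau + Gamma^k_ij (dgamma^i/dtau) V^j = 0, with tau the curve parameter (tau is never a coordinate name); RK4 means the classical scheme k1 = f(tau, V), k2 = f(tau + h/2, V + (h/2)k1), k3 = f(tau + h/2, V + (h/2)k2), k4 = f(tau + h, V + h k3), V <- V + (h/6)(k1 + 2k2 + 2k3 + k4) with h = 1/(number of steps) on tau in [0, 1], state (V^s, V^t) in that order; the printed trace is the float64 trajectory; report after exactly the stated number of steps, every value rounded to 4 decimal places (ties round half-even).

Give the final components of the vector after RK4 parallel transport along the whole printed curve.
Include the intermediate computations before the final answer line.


gamma'(tau) = (-1/4, -2*tau); f(tau, V)^k = -Gamma^k_ij(gamma(tau)) gamma'^i(tau) V^j; h = 1/4; intermediate values shown to 6 dp
curve data and Christoffel symbols at the stage parameters:
  tau = 0.000000: gamma = (-0.375000, 0.500000), gamma' = (-0.250000, 0.000000); Gamma_sss = 0.000000, Gamma_sst = 0.000000, Gamma_stt = 0.000000, Gamma_tss = 0.000000, Gamma_tst = 0.000000, Gamma_ttt = 0.000000
  tau = 0.125000: gamma = (-0.406250, 0.484375), gamma' = (-0.250000, -0.250000); Gamma_sss = 0.000000, Gamma_sst = 0.000000, Gamma_stt = 0.000000, Gamma_tss = 0.000000, Gamma_tst = 0.000000, Gamma_ttt = 0.000000
  tau = 0.250000: gamma = (-0.437500, 0.437500), gamma' = (-0.250000, -0.500000); Gamma_sss = 0.000000, Gamma_sst = 0.000000, Gamma_stt = 0.000000, Gamma_tss = 0.000000, Gamma_tst = 0.000000, Gamma_ttt = 0.000000
  tau = 0.375000: gamma = (-0.468750, 0.359375), gamma' = (-0.250000, -0.750000); Gamma_sss = 0.000000, Gamma_sst = 0.000000, Gamma_stt = 0.000000, Gamma_tss = 0.000000, Gamma_tst = 0.000000, Gamma_ttt = 0.000000
  tau = 0.500000: gamma = (-0.500000, 0.250000), gamma' = (-0.250000, -1.000000); Gamma_sss = 0.000000, Gamma_sst = 0.000000, Gamma_stt = 0.000000, Gamma_tss = 0.000000, Gamma_tst = 0.000000, Gamma_ttt = 0.000000
  tau = 0.625000: gamma = (-0.531250, 0.109375), gamma' = (-0.250000, -1.250000); Gamma_sss = 0.000000, Gamma_sst = 0.000000, Gamma_stt = 0.000000, Gamma_tss = 0.000000, Gamma_tst = 0.000000, Gamma_ttt = 0.000000
  tau = 0.750000: gamma = (-0.562500, -0.062500), gamma' = (-0.250000, -1.500000); Gamma_sss = 0.000000, Gamma_sst = 0.000000, Gamma_stt = 0.000000, Gamma_tss = 0.000000, Gamma_tst = 0.000000, Gamma_ttt = 0.000000
  tau = 0.875000: gamma = (-0.593750, -0.265625), gamma' = (-0.250000, -1.750000); Gamma_sss = 0.000000, Gamma_sst = 0.000000, Gamma_stt = 0.000000, Gamma_tss = 0.000000, Gamma_tst = 0.000000, Gamma_ttt = 0.000000
  tau = 1.000000: gamma = (-0.625000, -0.500000), gamma' = (-0.250000, -2.000000); Gamma_sss = 0.000000, Gamma_sst = 0.000000, Gamma_stt = 0.000000, Gamma_tss = 0.000000, Gamma_tst = 0.000000, Gamma_ttt = 0.000000
step 0: V^s = -1.0000, V^t = 2.0000
step 1: k1 = (0.000000, 0.000000), k2 = (0.000000, 0.000000), k3 = (0.000000, 0.000000), k4 = (0.000000, 0.000000); V <- V + (h/6)(k1 + 2k2 + 2k3 + k4): V^s = -1.0000, V^t = 2.0000
step 2: k1 = (0.000000, 0.000000), k2 = (0.000000, 0.000000), k3 = (0.000000, 0.000000), k4 = (0.000000, 0.000000); V <- V + (h/6)(k1 + 2k2 + 2k3 + k4): V^s = -1.0000, V^t = 2.0000
step 3: k1 = (0.000000, 0.000000), k2 = (0.000000, 0.000000), k3 = (0.000000, 0.000000), k4 = (0.000000, 0.000000); V <- V + (h/6)(k1 + 2k2 + 2k3 + k4): V^s = -1.0000, V^t = 2.0000
step 4: k1 = (0.000000, 0.000000), k2 = (0.000000, 0.000000), k3 = (0.000000, 0.000000), k4 = (0.000000, 0.000000); V <- V + (h/6)(k1 + 2k2 + 2k3 + k4): V^s = -1.0000, V^t = 2.0000

Answer: V^s = -1.0000, V^t = 2.0000


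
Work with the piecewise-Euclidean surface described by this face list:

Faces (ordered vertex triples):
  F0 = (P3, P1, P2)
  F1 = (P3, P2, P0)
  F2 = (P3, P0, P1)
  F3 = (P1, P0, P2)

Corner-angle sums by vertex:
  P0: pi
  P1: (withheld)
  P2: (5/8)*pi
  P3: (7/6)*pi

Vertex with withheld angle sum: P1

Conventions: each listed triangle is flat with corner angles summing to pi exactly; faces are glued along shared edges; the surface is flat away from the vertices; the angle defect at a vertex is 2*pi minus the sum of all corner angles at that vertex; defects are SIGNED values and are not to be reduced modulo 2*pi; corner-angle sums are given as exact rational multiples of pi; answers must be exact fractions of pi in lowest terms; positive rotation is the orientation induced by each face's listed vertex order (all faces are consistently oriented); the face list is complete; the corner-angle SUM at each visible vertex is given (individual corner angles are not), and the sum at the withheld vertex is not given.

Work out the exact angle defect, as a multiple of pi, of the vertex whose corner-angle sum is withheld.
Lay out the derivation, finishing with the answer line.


V = 4, E = 6, F = 4; chi = V - E + F = 2
Gauss-Bonnet: total defect = 2*pi*chi = 4*pi; visible defects sum to (77/24)*pi

Answer: defect(P1) = (19/24)*pi
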